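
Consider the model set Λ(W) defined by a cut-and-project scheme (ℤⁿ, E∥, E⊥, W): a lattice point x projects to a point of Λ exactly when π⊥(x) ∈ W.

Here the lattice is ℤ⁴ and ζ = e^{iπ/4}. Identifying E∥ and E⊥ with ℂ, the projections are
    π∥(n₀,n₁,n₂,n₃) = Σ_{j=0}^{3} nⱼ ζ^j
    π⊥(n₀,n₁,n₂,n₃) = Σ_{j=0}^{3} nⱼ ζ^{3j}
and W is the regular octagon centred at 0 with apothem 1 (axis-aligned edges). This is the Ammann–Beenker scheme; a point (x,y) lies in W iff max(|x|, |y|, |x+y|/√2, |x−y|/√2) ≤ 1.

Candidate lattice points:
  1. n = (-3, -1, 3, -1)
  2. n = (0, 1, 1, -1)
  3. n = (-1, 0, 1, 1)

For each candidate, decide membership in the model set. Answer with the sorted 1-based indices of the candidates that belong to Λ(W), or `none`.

3

Internal map: ζ^{3j} for j=0..3 gives (1,0), (−√2/2,√2/2), (0,−1), (√2/2,√2/2).
candidate 1: n = (-3, -1, 3, -1) → π⊥ ≈ (-3.0000, -4.4142); max(|x|,|y|,|x±y|/√2) = 5.2426 > 1 ⇒ ∉ W
candidate 2: n = (0, 1, 1, -1) → π⊥ ≈ (-1.4142, -1.0000); max(|x|,|y|,|x±y|/√2) = 1.7071 > 1 ⇒ ∉ W
candidate 3: n = (-1, 0, 1, 1) → π⊥ ≈ (-0.2929, -0.2929); max(|x|,|y|,|x±y|/√2) = 0.4142 ≤ 1 ⇒ ∈ W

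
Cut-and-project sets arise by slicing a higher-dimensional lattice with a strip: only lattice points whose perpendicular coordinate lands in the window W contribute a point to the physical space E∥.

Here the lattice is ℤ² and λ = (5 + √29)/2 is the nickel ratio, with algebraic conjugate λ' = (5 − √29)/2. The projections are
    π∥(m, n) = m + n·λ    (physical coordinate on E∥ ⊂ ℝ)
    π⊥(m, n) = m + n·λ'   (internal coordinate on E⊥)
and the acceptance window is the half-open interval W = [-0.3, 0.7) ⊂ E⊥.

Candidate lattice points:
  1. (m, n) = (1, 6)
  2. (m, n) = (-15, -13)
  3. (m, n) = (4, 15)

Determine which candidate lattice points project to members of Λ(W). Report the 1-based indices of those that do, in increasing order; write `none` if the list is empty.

Numerically λ ≈ 5.19258 and λ' = −1/λ ≈ -0.19258.
candidate 1: (m,n)=(1,6) → π∥ = 1+6·λ ≈ 32.15549, π⊥ = 1+6·λ' ≈ -0.15549 ∈ [-0.3, 0.7) ⇒ IN Λ
candidate 2: (m,n)=(-15,-13) → π∥ = -15-13·λ ≈ -82.50357, π⊥ = -15-13·λ' ≈ -12.49643 ∉ [-0.3, 0.7) ⇒ out
candidate 3: (m,n)=(4,15) → π∥ = 4+15·λ ≈ 81.88874, π⊥ = 4+15·λ' ≈ 1.11126 ∉ [-0.3, 0.7) ⇒ out

1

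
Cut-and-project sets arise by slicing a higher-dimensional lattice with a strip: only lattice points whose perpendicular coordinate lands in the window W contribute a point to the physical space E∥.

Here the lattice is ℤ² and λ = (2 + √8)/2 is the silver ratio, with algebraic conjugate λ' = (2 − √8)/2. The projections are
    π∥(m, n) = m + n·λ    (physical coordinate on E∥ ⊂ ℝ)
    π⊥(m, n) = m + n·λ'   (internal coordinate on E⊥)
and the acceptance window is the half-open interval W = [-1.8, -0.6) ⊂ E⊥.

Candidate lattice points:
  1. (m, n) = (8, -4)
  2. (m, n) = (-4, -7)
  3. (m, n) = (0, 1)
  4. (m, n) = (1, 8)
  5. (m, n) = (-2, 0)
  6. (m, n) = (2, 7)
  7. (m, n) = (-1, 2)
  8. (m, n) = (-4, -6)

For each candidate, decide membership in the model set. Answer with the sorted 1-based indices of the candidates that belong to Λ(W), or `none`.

Numerically λ ≈ 2.4142 and λ' = −1/λ ≈ -0.4142.
#1 (8,-4): internal coord 8 + (-4)·λ' = +9.6569; +9.6569 ∉ [-1.8, -0.6) → out
#2 (-4,-7): internal coord -4 + (-7)·λ' = -1.1005; -1.1005 ∈ [-1.8, -0.6) → IN Λ
#3 (0,1): internal coord 0 + (1)·λ' = -0.4142; -0.4142 ∉ [-1.8, -0.6) → out
#4 (1,8): internal coord 1 + (8)·λ' = -2.3137; -2.3137 ∉ [-1.8, -0.6) → out
#5 (-2,0): internal coord -2 + (0)·λ' = -2.0000; -2.0000 ∉ [-1.8, -0.6) → out
#6 (2,7): internal coord 2 + (7)·λ' = -0.8995; -0.8995 ∈ [-1.8, -0.6) → IN Λ
#7 (-1,2): internal coord -1 + (2)·λ' = -1.8284; -1.8284 ∉ [-1.8, -0.6) → out
#8 (-4,-6): internal coord -4 + (-6)·λ' = -1.5147; -1.5147 ∈ [-1.8, -0.6) → IN Λ

2, 6, 8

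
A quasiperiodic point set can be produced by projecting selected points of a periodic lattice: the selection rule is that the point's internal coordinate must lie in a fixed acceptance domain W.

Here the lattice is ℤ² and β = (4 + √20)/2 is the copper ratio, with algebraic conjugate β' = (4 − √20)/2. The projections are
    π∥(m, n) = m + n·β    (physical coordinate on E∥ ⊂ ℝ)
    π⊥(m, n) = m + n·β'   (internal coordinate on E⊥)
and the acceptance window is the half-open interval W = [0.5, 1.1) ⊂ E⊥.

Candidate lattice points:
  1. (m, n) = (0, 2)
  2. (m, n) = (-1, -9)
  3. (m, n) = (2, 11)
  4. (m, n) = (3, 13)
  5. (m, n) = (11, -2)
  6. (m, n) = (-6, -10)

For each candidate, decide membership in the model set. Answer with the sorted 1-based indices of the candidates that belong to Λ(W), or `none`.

none

β' = (4−√20)/2 ≈ -0.2361.
#1 (0,2): internal coord 0 + (2)·β' = -0.4721; -0.4721 ∉ [0.5, 1.1) → out
#2 (-1,-9): internal coord -1 + (-9)·β' = +1.1246; +1.1246 ∉ [0.5, 1.1) → out
#3 (2,11): internal coord 2 + (11)·β' = -0.5967; -0.5967 ∉ [0.5, 1.1) → out
#4 (3,13): internal coord 3 + (13)·β' = -0.0689; -0.0689 ∉ [0.5, 1.1) → out
#5 (11,-2): internal coord 11 + (-2)·β' = +11.4721; +11.4721 ∉ [0.5, 1.1) → out
#6 (-6,-10): internal coord -6 + (-10)·β' = -3.6393; -3.6393 ∉ [0.5, 1.1) → out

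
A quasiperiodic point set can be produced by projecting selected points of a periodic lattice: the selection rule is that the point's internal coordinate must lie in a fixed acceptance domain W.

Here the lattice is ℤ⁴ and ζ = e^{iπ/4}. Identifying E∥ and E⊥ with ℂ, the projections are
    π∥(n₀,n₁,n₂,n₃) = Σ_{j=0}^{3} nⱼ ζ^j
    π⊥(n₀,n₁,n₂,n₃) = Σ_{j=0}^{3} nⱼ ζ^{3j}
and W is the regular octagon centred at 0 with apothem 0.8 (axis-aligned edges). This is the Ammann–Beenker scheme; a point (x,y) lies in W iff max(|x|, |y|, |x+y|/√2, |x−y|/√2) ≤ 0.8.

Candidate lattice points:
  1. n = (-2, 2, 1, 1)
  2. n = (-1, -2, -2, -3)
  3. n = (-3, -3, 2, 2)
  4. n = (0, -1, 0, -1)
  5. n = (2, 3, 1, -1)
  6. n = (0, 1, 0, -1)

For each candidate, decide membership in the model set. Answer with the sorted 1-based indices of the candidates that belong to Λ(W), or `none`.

π⊥(n) = n₀ + n₁ζ³ + n₂ζ⁶ + n₃ζ⁹ where ζ = e^{iπ/4}.
candidate 1: n = (-2, 2, 1, 1) → π⊥ ≈ (-2.7071, +1.1213); max(|x|,|y|,|x±y|/√2) = 2.7071 > 0.8 ⇒ ∉ W
candidate 2: n = (-1, -2, -2, -3) → π⊥ ≈ (-1.7071, -1.5355); max(|x|,|y|,|x±y|/√2) = 2.2929 > 0.8 ⇒ ∉ W
candidate 3: n = (-3, -3, 2, 2) → π⊥ ≈ (+0.5355, -2.7071); max(|x|,|y|,|x±y|/√2) = 2.7071 > 0.8 ⇒ ∉ W
candidate 4: n = (0, -1, 0, -1) → π⊥ ≈ (+0.0000, -1.4142); max(|x|,|y|,|x±y|/√2) = 1.4142 > 0.8 ⇒ ∉ W
candidate 5: n = (2, 3, 1, -1) → π⊥ ≈ (-0.8284, +0.4142); max(|x|,|y|,|x±y|/√2) = 0.8787 > 0.8 ⇒ ∉ W
candidate 6: n = (0, 1, 0, -1) → π⊥ ≈ (-1.4142, +0.0000); max(|x|,|y|,|x±y|/√2) = 1.4142 > 0.8 ⇒ ∉ W

none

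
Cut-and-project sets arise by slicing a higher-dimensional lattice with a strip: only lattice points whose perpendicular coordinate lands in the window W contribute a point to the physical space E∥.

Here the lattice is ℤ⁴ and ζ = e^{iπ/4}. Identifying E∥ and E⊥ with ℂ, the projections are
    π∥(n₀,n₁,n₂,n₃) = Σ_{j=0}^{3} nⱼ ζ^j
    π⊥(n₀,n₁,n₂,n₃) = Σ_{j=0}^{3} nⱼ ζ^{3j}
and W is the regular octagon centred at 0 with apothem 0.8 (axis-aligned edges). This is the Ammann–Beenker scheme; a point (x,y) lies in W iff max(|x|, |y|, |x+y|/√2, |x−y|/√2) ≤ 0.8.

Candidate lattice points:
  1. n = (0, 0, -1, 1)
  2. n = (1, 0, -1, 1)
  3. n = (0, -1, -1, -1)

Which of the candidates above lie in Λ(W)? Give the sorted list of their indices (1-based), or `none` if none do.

π⊥(n) = n₀ + n₁ζ³ + n₂ζ⁶ + n₃ζ⁹ where ζ = e^{iπ/4}.
candidate 1: n = (0, 0, -1, 1) → π⊥ ≈ (+0.707107, +1.707107); max(|x|,|y|,|x±y|/√2) = 1.707107 > 0.8 ⇒ ∉ W
candidate 2: n = (1, 0, -1, 1) → π⊥ ≈ (+1.707107, +1.707107); max(|x|,|y|,|x±y|/√2) = 2.414214 > 0.8 ⇒ ∉ W
candidate 3: n = (0, -1, -1, -1) → π⊥ ≈ (+0.000000, -0.414214); max(|x|,|y|,|x±y|/√2) = 0.414214 ≤ 0.8 ⇒ ∈ W

3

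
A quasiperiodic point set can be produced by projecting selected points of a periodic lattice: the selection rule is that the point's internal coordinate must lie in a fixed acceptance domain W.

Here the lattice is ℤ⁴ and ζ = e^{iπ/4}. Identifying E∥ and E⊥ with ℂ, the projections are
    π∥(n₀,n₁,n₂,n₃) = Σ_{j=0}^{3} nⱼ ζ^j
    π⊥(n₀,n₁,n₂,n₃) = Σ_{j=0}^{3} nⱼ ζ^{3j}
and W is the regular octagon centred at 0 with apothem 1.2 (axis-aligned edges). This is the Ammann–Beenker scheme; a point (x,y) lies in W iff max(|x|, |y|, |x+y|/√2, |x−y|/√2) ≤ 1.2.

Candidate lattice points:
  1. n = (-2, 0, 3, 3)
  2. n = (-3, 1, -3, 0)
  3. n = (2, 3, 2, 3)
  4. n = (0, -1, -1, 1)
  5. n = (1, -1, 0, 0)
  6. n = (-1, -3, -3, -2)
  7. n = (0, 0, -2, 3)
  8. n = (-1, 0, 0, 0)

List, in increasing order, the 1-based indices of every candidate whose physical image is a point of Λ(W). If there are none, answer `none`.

Internal map: ζ^{3j} for j=0..3 gives (1,0), (−√2/2,√2/2), (0,−1), (√2/2,√2/2).
#1 (-2, 0, 3, 3): internal (0.12132, -0.87868); octagon support 0.87868 vs apothem 1.2 → ∈ W
#2 (-3, 1, -3, 0): internal (-3.70711, 3.70711); octagon support 5.24264 vs apothem 1.2 → ∉ W
#3 (2, 3, 2, 3): internal (2.00000, 2.24264); octagon support 3.00000 vs apothem 1.2 → ∉ W
#4 (0, -1, -1, 1): internal (1.41421, 1.00000); octagon support 1.70711 vs apothem 1.2 → ∉ W
#5 (1, -1, 0, 0): internal (1.70711, -0.70711); octagon support 1.70711 vs apothem 1.2 → ∉ W
#6 (-1, -3, -3, -2): internal (-0.29289, -0.53553); octagon support 0.58579 vs apothem 1.2 → ∈ W
#7 (0, 0, -2, 3): internal (2.12132, 4.12132); octagon support 4.41421 vs apothem 1.2 → ∉ W
#8 (-1, 0, 0, 0): internal (-1.00000, 0.00000); octagon support 1.00000 vs apothem 1.2 → ∈ W

1, 6, 8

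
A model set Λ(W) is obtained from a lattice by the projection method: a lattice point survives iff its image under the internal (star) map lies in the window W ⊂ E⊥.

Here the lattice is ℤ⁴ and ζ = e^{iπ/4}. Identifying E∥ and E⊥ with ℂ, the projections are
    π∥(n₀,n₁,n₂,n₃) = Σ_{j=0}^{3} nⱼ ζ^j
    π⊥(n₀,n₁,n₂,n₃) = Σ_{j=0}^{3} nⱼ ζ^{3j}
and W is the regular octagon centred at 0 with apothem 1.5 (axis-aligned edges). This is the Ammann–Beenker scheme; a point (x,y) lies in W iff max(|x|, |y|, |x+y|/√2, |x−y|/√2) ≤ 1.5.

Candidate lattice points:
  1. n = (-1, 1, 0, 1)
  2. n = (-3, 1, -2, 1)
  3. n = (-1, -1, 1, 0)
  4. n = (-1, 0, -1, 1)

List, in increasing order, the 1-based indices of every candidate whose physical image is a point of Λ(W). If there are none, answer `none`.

With ζ = e^{iπ/4} the internal vectors are ζ^0,ζ^3,ζ^6,ζ^9.
candidate 1: n = (-1, 1, 0, 1) → π⊥ ≈ (-1.0000, +1.4142); max(|x|,|y|,|x±y|/√2) = 1.7071 > 1.5 ⇒ ∉ W
candidate 2: n = (-3, 1, -2, 1) → π⊥ ≈ (-3.0000, +3.4142); max(|x|,|y|,|x±y|/√2) = 4.5355 > 1.5 ⇒ ∉ W
candidate 3: n = (-1, -1, 1, 0) → π⊥ ≈ (-0.2929, -1.7071); max(|x|,|y|,|x±y|/√2) = 1.7071 > 1.5 ⇒ ∉ W
candidate 4: n = (-1, 0, -1, 1) → π⊥ ≈ (-0.2929, +1.7071); max(|x|,|y|,|x±y|/√2) = 1.7071 > 1.5 ⇒ ∉ W

none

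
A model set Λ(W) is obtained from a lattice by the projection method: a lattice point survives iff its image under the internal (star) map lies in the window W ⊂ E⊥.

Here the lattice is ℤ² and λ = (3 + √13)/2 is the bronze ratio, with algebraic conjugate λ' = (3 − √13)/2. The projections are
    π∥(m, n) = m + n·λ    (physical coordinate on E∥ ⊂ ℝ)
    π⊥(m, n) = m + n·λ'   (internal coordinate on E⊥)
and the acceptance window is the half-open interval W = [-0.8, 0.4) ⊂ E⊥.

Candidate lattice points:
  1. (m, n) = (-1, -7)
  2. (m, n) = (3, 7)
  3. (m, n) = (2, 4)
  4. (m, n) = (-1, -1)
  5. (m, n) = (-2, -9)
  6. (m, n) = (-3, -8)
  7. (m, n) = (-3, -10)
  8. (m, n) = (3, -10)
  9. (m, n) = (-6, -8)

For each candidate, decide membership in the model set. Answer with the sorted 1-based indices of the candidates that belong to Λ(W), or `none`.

4, 6, 7

Numerically λ ≈ 3.3028 and λ' = −1/λ ≈ -0.3028.
#1 (-1,-7): internal coord -1 + (-7)·λ' = +1.1194; +1.1194 ∉ [-0.8, 0.4) → out
#2 (3,7): internal coord 3 + (7)·λ' = +0.8806; +0.8806 ∉ [-0.8, 0.4) → out
#3 (2,4): internal coord 2 + (4)·λ' = +0.7889; +0.7889 ∉ [-0.8, 0.4) → out
#4 (-1,-1): internal coord -1 + (-1)·λ' = -0.6972; -0.6972 ∈ [-0.8, 0.4) → IN Λ
#5 (-2,-9): internal coord -2 + (-9)·λ' = +0.7250; +0.7250 ∉ [-0.8, 0.4) → out
#6 (-3,-8): internal coord -3 + (-8)·λ' = -0.5778; -0.5778 ∈ [-0.8, 0.4) → IN Λ
#7 (-3,-10): internal coord -3 + (-10)·λ' = +0.0278; +0.0278 ∈ [-0.8, 0.4) → IN Λ
#8 (3,-10): internal coord 3 + (-10)·λ' = +6.0278; +6.0278 ∉ [-0.8, 0.4) → out
#9 (-6,-8): internal coord -6 + (-8)·λ' = -3.5778; -3.5778 ∉ [-0.8, 0.4) → out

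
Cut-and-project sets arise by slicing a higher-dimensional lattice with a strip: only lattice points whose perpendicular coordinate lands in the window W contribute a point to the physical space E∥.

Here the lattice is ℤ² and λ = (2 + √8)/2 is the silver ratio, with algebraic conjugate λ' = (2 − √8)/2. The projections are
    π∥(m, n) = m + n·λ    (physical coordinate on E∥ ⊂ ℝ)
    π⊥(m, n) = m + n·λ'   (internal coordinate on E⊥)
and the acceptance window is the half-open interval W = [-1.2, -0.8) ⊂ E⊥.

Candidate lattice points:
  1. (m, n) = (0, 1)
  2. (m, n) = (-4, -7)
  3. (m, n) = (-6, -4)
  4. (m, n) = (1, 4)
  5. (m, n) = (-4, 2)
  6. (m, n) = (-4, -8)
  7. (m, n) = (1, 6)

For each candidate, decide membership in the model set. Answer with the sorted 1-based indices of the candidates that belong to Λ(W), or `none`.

2

λ' = (2−√8)/2 ≈ -0.4142.
#1 (0,1): internal coord 0 + (1)·λ' = -0.4142; -0.4142 ∉ [-1.2, -0.8) → out
#2 (-4,-7): internal coord -4 + (-7)·λ' = -1.1005; -1.1005 ∈ [-1.2, -0.8) → IN Λ
#3 (-6,-4): internal coord -6 + (-4)·λ' = -4.3431; -4.3431 ∉ [-1.2, -0.8) → out
#4 (1,4): internal coord 1 + (4)·λ' = -0.6569; -0.6569 ∉ [-1.2, -0.8) → out
#5 (-4,2): internal coord -4 + (2)·λ' = -4.8284; -4.8284 ∉ [-1.2, -0.8) → out
#6 (-4,-8): internal coord -4 + (-8)·λ' = -0.6863; -0.6863 ∉ [-1.2, -0.8) → out
#7 (1,6): internal coord 1 + (6)·λ' = -1.4853; -1.4853 ∉ [-1.2, -0.8) → out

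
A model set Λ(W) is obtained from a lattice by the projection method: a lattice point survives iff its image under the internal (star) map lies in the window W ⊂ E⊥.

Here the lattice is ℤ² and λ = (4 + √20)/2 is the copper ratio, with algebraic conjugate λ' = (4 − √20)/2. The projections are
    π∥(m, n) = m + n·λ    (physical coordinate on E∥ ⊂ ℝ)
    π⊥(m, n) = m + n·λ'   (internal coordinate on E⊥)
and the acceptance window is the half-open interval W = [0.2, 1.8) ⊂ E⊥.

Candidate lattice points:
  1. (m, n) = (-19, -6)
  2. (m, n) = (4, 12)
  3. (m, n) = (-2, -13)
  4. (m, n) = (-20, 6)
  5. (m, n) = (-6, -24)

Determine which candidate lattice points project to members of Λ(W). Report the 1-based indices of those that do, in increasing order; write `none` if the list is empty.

2, 3

Numerically λ ≈ 4.23607 and λ' = −1/λ ≈ -0.23607.
[1] lift (-19,-6): star map gives -17.58359; window check 0.2 ≤ -17.58359 < 1.8 is false → out
[2] lift (4,12): star map gives 1.16718; window check 0.2 ≤ 1.16718 < 1.8 is true → IN Λ
[3] lift (-2,-13): star map gives 1.06888; window check 0.2 ≤ 1.06888 < 1.8 is true → IN Λ
[4] lift (-20,6): star map gives -21.41641; window check 0.2 ≤ -21.41641 < 1.8 is false → out
[5] lift (-6,-24): star map gives -0.33437; window check 0.2 ≤ -0.33437 < 1.8 is false → out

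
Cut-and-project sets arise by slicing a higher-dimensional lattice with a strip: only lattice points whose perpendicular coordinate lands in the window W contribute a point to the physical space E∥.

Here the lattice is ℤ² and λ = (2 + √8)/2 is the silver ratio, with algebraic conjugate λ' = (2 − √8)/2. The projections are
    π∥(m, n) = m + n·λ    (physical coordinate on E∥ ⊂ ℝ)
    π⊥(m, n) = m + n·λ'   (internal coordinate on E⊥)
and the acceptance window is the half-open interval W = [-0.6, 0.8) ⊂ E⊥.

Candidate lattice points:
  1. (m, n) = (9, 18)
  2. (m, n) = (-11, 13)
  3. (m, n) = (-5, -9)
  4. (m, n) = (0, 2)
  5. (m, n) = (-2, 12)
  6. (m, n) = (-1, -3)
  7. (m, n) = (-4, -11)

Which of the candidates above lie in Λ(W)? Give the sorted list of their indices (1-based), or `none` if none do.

Numerically λ ≈ 2.414214 and λ' = −1/λ ≈ -0.414214.
[1] lift (9,18): star map gives 1.544156; window check -0.6 ≤ 1.544156 < 0.8 is false → out
[2] lift (-11,13): star map gives -16.384776; window check -0.6 ≤ -16.384776 < 0.8 is false → out
[3] lift (-5,-9): star map gives -1.272078; window check -0.6 ≤ -1.272078 < 0.8 is false → out
[4] lift (0,2): star map gives -0.828427; window check -0.6 ≤ -0.828427 < 0.8 is false → out
[5] lift (-2,12): star map gives -6.970563; window check -0.6 ≤ -6.970563 < 0.8 is false → out
[6] lift (-1,-3): star map gives 0.242641; window check -0.6 ≤ 0.242641 < 0.8 is true → IN Λ
[7] lift (-4,-11): star map gives 0.556349; window check -0.6 ≤ 0.556349 < 0.8 is true → IN Λ

6, 7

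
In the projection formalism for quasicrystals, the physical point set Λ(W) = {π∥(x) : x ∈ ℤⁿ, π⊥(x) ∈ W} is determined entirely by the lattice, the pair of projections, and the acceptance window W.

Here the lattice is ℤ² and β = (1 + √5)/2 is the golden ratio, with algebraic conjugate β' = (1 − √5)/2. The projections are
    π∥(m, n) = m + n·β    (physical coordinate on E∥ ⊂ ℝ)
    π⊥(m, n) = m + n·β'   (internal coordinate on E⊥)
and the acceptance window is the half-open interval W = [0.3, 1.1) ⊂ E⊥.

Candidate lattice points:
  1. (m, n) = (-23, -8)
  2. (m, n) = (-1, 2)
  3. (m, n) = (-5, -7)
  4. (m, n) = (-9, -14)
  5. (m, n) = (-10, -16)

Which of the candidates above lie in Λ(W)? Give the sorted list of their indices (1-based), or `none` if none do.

none

Numerically β ≈ 1.618034 and β' = −1/β ≈ -0.618034.
#1 (-23,-8): internal coord -23 + (-8)·β' = -18.055728; -18.055728 ∉ [0.3, 1.1) → out
#2 (-1,2): internal coord -1 + (2)·β' = -2.236068; -2.236068 ∉ [0.3, 1.1) → out
#3 (-5,-7): internal coord -5 + (-7)·β' = -0.673762; -0.673762 ∉ [0.3, 1.1) → out
#4 (-9,-14): internal coord -9 + (-14)·β' = -0.347524; -0.347524 ∉ [0.3, 1.1) → out
#5 (-10,-16): internal coord -10 + (-16)·β' = -0.111456; -0.111456 ∉ [0.3, 1.1) → out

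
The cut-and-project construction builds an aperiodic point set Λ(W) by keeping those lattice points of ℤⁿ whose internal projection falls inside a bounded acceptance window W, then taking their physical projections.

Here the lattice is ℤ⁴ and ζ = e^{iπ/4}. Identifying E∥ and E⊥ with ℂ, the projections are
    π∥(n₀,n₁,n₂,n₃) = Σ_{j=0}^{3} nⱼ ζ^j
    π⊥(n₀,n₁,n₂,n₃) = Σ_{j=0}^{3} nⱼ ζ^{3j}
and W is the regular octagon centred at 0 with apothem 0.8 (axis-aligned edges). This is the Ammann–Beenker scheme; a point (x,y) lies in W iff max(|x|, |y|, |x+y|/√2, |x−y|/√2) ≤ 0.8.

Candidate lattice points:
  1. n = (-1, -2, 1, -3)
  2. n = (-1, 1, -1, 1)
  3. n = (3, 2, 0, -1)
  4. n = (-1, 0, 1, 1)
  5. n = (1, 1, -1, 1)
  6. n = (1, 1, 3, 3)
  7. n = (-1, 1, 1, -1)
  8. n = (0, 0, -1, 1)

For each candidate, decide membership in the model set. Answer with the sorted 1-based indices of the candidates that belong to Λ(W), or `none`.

4

π⊥(n) = n₀ + n₁ζ³ + n₂ζ⁶ + n₃ζ⁹ where ζ = e^{iπ/4}.
candidate 1: n = (-1, -2, 1, -3) → π⊥ ≈ (-1.70711, -4.53553); max(|x|,|y|,|x±y|/√2) = 4.53553 > 0.8 ⇒ ∉ W
candidate 2: n = (-1, 1, -1, 1) → π⊥ ≈ (-1.00000, +2.41421); max(|x|,|y|,|x±y|/√2) = 2.41421 > 0.8 ⇒ ∉ W
candidate 3: n = (3, 2, 0, -1) → π⊥ ≈ (+0.87868, +0.70711); max(|x|,|y|,|x±y|/√2) = 1.12132 > 0.8 ⇒ ∉ W
candidate 4: n = (-1, 0, 1, 1) → π⊥ ≈ (-0.29289, -0.29289); max(|x|,|y|,|x±y|/√2) = 0.41421 ≤ 0.8 ⇒ ∈ W
candidate 5: n = (1, 1, -1, 1) → π⊥ ≈ (+1.00000, +2.41421); max(|x|,|y|,|x±y|/√2) = 2.41421 > 0.8 ⇒ ∉ W
candidate 6: n = (1, 1, 3, 3) → π⊥ ≈ (+2.41421, -0.17157); max(|x|,|y|,|x±y|/√2) = 2.41421 > 0.8 ⇒ ∉ W
candidate 7: n = (-1, 1, 1, -1) → π⊥ ≈ (-2.41421, -1.00000); max(|x|,|y|,|x±y|/√2) = 2.41421 > 0.8 ⇒ ∉ W
candidate 8: n = (0, 0, -1, 1) → π⊥ ≈ (+0.70711, +1.70711); max(|x|,|y|,|x±y|/√2) = 1.70711 > 0.8 ⇒ ∉ W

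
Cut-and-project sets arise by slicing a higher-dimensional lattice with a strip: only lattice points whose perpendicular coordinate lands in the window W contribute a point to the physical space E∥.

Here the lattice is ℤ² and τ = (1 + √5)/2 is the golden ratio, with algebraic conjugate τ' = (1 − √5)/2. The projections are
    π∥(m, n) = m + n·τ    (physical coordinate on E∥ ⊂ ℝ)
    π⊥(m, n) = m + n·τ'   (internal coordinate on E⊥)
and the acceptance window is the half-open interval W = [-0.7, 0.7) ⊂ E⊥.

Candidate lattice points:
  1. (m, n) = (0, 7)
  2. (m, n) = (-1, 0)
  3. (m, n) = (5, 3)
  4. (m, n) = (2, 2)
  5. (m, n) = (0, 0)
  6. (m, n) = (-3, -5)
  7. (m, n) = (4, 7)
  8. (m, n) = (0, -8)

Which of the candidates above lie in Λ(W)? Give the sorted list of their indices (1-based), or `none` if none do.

Compute τ' = (1−√5)/2 = -0.618034, so π⊥(m,n) = m -0.618034·n.
[1] lift (0,7): star map gives -4.326238; window check -0.7 ≤ -4.326238 < 0.7 is false → out
[2] lift (-1,0): star map gives -1.000000; window check -0.7 ≤ -1.000000 < 0.7 is false → out
[3] lift (5,3): star map gives 3.145898; window check -0.7 ≤ 3.145898 < 0.7 is false → out
[4] lift (2,2): star map gives 0.763932; window check -0.7 ≤ 0.763932 < 0.7 is false → out
[5] lift (0,0): star map gives 0.000000; window check -0.7 ≤ 0.000000 < 0.7 is true → IN Λ
[6] lift (-3,-5): star map gives 0.090170; window check -0.7 ≤ 0.090170 < 0.7 is true → IN Λ
[7] lift (4,7): star map gives -0.326238; window check -0.7 ≤ -0.326238 < 0.7 is true → IN Λ
[8] lift (0,-8): star map gives 4.944272; window check -0.7 ≤ 4.944272 < 0.7 is false → out

5, 6, 7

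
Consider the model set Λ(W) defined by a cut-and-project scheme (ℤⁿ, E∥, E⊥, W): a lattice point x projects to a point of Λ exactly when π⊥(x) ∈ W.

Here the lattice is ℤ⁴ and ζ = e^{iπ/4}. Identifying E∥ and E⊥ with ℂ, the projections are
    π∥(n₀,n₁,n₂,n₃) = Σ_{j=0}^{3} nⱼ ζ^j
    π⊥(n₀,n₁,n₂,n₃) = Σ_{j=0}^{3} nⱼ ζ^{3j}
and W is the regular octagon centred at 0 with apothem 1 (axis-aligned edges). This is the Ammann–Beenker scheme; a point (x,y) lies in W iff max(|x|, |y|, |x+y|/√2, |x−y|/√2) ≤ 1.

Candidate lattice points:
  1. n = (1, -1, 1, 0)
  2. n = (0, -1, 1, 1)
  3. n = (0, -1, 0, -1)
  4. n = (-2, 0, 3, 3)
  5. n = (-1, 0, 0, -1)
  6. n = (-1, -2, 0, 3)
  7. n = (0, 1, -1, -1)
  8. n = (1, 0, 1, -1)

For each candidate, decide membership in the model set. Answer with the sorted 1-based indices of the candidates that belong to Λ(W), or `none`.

π⊥(n) = n₀ + n₁ζ³ + n₂ζ⁶ + n₃ζ⁹ where ζ = e^{iπ/4}.
candidate 1: n = (1, -1, 1, 0) → π⊥ ≈ (+1.7071, -1.7071); max(|x|,|y|,|x±y|/√2) = 2.4142 > 1 ⇒ ∉ W
candidate 2: n = (0, -1, 1, 1) → π⊥ ≈ (+1.4142, -1.0000); max(|x|,|y|,|x±y|/√2) = 1.7071 > 1 ⇒ ∉ W
candidate 3: n = (0, -1, 0, -1) → π⊥ ≈ (+0.0000, -1.4142); max(|x|,|y|,|x±y|/√2) = 1.4142 > 1 ⇒ ∉ W
candidate 4: n = (-2, 0, 3, 3) → π⊥ ≈ (+0.1213, -0.8787); max(|x|,|y|,|x±y|/√2) = 0.8787 ≤ 1 ⇒ ∈ W
candidate 5: n = (-1, 0, 0, -1) → π⊥ ≈ (-1.7071, -0.7071); max(|x|,|y|,|x±y|/√2) = 1.7071 > 1 ⇒ ∉ W
candidate 6: n = (-1, -2, 0, 3) → π⊥ ≈ (+2.5355, +0.7071); max(|x|,|y|,|x±y|/√2) = 2.5355 > 1 ⇒ ∉ W
candidate 7: n = (0, 1, -1, -1) → π⊥ ≈ (-1.4142, +1.0000); max(|x|,|y|,|x±y|/√2) = 1.7071 > 1 ⇒ ∉ W
candidate 8: n = (1, 0, 1, -1) → π⊥ ≈ (+0.2929, -1.7071); max(|x|,|y|,|x±y|/√2) = 1.7071 > 1 ⇒ ∉ W

4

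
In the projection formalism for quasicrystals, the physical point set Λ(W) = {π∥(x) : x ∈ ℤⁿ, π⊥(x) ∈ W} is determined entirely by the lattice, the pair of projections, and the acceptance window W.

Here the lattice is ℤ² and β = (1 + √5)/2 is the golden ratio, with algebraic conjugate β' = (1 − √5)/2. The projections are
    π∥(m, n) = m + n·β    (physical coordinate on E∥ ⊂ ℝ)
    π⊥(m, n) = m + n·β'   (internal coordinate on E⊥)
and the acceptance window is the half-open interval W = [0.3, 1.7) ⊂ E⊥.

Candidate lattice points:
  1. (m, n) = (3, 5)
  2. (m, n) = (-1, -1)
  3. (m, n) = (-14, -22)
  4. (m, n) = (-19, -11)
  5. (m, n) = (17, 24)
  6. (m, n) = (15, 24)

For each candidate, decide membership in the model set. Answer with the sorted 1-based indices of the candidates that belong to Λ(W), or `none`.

β' = (1−√5)/2 ≈ -0.618034.
candidate 1: (m,n)=(3,5) → π∥ = 3+5·β ≈ 11.090170, π⊥ = 3+5·β' ≈ -0.090170 ∉ [0.3, 1.7) ⇒ out
candidate 2: (m,n)=(-1,-1) → π∥ = -1-1·β ≈ -2.618034, π⊥ = -1-1·β' ≈ -0.381966 ∉ [0.3, 1.7) ⇒ out
candidate 3: (m,n)=(-14,-22) → π∥ = -14-22·β ≈ -49.596748, π⊥ = -14-22·β' ≈ -0.403252 ∉ [0.3, 1.7) ⇒ out
candidate 4: (m,n)=(-19,-11) → π∥ = -19-11·β ≈ -36.798374, π⊥ = -19-11·β' ≈ -12.201626 ∉ [0.3, 1.7) ⇒ out
candidate 5: (m,n)=(17,24) → π∥ = 17+24·β ≈ 55.832816, π⊥ = 17+24·β' ≈ 2.167184 ∉ [0.3, 1.7) ⇒ out
candidate 6: (m,n)=(15,24) → π∥ = 15+24·β ≈ 53.832816, π⊥ = 15+24·β' ≈ 0.167184 ∉ [0.3, 1.7) ⇒ out

none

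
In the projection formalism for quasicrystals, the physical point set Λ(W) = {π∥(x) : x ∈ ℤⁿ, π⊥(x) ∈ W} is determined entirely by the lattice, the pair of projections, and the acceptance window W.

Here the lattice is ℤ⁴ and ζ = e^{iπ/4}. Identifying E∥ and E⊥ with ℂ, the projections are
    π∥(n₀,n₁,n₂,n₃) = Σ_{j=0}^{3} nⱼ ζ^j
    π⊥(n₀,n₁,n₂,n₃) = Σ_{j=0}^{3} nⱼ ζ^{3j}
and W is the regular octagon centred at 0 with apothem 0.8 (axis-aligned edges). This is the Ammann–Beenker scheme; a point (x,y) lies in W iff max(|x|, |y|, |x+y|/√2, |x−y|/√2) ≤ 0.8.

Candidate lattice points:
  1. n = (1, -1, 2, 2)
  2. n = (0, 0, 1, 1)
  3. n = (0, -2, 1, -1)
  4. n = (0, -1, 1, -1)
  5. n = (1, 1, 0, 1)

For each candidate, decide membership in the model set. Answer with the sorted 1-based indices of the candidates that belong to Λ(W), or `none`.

With ζ = e^{iπ/4} the internal vectors are ζ^0,ζ^3,ζ^6,ζ^9.
#1 (1, -1, 2, 2): internal (3.1213, -1.2929); octagon support 3.1213 vs apothem 0.8 → ∉ W
#2 (0, 0, 1, 1): internal (0.7071, -0.2929); octagon support 0.7071 vs apothem 0.8 → ∈ W
#3 (0, -2, 1, -1): internal (0.7071, -3.1213); octagon support 3.1213 vs apothem 0.8 → ∉ W
#4 (0, -1, 1, -1): internal (0.0000, -2.4142); octagon support 2.4142 vs apothem 0.8 → ∉ W
#5 (1, 1, 0, 1): internal (1.0000, 1.4142); octagon support 1.7071 vs apothem 0.8 → ∉ W

2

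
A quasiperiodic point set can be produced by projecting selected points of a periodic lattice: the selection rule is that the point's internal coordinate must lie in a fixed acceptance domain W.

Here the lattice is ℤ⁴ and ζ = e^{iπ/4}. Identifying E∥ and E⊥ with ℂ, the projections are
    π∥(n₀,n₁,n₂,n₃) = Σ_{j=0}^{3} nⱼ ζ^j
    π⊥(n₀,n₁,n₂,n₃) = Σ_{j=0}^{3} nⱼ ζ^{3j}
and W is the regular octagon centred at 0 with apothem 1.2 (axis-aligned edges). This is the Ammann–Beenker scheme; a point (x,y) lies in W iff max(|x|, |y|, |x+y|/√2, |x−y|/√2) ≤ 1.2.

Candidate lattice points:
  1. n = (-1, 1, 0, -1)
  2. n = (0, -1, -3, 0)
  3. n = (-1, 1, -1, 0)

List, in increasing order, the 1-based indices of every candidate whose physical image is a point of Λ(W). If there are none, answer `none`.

none

With ζ = e^{iπ/4} the internal vectors are ζ^0,ζ^3,ζ^6,ζ^9.
candidate 1: n = (-1, 1, 0, -1) → π⊥ ≈ (-2.41421, +0.00000); max(|x|,|y|,|x±y|/√2) = 2.41421 > 1.2 ⇒ ∉ W
candidate 2: n = (0, -1, -3, 0) → π⊥ ≈ (+0.70711, +2.29289); max(|x|,|y|,|x±y|/√2) = 2.29289 > 1.2 ⇒ ∉ W
candidate 3: n = (-1, 1, -1, 0) → π⊥ ≈ (-1.70711, +1.70711); max(|x|,|y|,|x±y|/√2) = 2.41421 > 1.2 ⇒ ∉ W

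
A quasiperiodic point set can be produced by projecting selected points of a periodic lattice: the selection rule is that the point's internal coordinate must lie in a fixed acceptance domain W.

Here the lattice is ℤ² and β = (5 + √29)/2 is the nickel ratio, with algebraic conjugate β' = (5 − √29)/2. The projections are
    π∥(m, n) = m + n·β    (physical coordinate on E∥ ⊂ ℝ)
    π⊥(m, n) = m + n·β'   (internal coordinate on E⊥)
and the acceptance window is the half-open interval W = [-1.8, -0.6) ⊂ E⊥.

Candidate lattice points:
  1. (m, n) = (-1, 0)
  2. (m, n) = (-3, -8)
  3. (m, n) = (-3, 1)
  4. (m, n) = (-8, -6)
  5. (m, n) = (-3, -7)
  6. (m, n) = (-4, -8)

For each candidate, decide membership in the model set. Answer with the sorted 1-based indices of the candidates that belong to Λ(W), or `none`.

1, 2, 5

β' = (5−√29)/2 ≈ -0.192582.
#1 (-1,0): internal coord -1 + (0)·β' = -1.000000; -1.000000 ∈ [-1.8, -0.6) → IN Λ
#2 (-3,-8): internal coord -3 + (-8)·β' = -1.459341; -1.459341 ∈ [-1.8, -0.6) → IN Λ
#3 (-3,1): internal coord -3 + (1)·β' = -3.192582; -3.192582 ∉ [-1.8, -0.6) → out
#4 (-8,-6): internal coord -8 + (-6)·β' = -6.844506; -6.844506 ∉ [-1.8, -0.6) → out
#5 (-3,-7): internal coord -3 + (-7)·β' = -1.651923; -1.651923 ∈ [-1.8, -0.6) → IN Λ
#6 (-4,-8): internal coord -4 + (-8)·β' = -2.459341; -2.459341 ∉ [-1.8, -0.6) → out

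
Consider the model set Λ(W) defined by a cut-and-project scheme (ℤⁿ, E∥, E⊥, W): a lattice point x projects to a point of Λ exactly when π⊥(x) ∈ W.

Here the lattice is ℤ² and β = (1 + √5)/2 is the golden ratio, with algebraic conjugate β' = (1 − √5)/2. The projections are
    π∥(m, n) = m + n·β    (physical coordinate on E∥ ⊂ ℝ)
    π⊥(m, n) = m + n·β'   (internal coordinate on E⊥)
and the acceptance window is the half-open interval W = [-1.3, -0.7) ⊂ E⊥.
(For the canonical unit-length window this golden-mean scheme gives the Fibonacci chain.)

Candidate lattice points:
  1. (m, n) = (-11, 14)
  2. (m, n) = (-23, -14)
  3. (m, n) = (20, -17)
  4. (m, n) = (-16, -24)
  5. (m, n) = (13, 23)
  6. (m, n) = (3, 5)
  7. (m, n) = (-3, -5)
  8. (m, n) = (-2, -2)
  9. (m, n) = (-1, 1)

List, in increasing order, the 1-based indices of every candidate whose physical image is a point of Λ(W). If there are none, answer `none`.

4, 5, 8

Numerically β ≈ 1.61803 and β' = −1/β ≈ -0.61803.
#1 (-11,14): internal coord -11 + (14)·β' = -19.65248; -19.65248 ∉ [-1.3, -0.7) → out
#2 (-23,-14): internal coord -23 + (-14)·β' = -14.34752; -14.34752 ∉ [-1.3, -0.7) → out
#3 (20,-17): internal coord 20 + (-17)·β' = +30.50658; +30.50658 ∉ [-1.3, -0.7) → out
#4 (-16,-24): internal coord -16 + (-24)·β' = -1.16718; -1.16718 ∈ [-1.3, -0.7) → IN Λ
#5 (13,23): internal coord 13 + (23)·β' = -1.21478; -1.21478 ∈ [-1.3, -0.7) → IN Λ
#6 (3,5): internal coord 3 + (5)·β' = -0.09017; -0.09017 ∉ [-1.3, -0.7) → out
#7 (-3,-5): internal coord -3 + (-5)·β' = +0.09017; +0.09017 ∉ [-1.3, -0.7) → out
#8 (-2,-2): internal coord -2 + (-2)·β' = -0.76393; -0.76393 ∈ [-1.3, -0.7) → IN Λ
#9 (-1,1): internal coord -1 + (1)·β' = -1.61803; -1.61803 ∉ [-1.3, -0.7) → out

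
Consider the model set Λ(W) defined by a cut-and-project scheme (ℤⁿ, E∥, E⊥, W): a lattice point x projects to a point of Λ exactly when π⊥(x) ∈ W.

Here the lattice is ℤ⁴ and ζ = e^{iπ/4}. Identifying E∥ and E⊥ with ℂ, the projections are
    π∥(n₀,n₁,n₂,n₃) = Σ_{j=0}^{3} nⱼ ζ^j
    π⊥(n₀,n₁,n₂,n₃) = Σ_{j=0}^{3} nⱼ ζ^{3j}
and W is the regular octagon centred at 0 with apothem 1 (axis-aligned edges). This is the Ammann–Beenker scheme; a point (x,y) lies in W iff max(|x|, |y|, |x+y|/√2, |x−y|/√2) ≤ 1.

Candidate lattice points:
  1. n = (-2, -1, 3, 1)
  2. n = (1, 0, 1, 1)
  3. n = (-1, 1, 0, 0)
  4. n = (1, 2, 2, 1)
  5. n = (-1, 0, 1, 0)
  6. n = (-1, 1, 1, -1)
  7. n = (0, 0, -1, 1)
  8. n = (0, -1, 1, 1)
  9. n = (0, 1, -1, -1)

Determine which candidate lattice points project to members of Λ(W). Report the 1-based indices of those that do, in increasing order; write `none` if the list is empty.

4

Internal map: ζ^{3j} for j=0..3 gives (1,0), (−√2/2,√2/2), (0,−1), (√2/2,√2/2).
candidate 1: n = (-2, -1, 3, 1) → π⊥ ≈ (-0.5858, -3.0000); max(|x|,|y|,|x±y|/√2) = 3.0000 > 1 ⇒ ∉ W
candidate 2: n = (1, 0, 1, 1) → π⊥ ≈ (+1.7071, -0.2929); max(|x|,|y|,|x±y|/√2) = 1.7071 > 1 ⇒ ∉ W
candidate 3: n = (-1, 1, 0, 0) → π⊥ ≈ (-1.7071, +0.7071); max(|x|,|y|,|x±y|/√2) = 1.7071 > 1 ⇒ ∉ W
candidate 4: n = (1, 2, 2, 1) → π⊥ ≈ (+0.2929, +0.1213); max(|x|,|y|,|x±y|/√2) = 0.2929 ≤ 1 ⇒ ∈ W
candidate 5: n = (-1, 0, 1, 0) → π⊥ ≈ (-1.0000, -1.0000); max(|x|,|y|,|x±y|/√2) = 1.4142 > 1 ⇒ ∉ W
candidate 6: n = (-1, 1, 1, -1) → π⊥ ≈ (-2.4142, -1.0000); max(|x|,|y|,|x±y|/√2) = 2.4142 > 1 ⇒ ∉ W
candidate 7: n = (0, 0, -1, 1) → π⊥ ≈ (+0.7071, +1.7071); max(|x|,|y|,|x±y|/√2) = 1.7071 > 1 ⇒ ∉ W
candidate 8: n = (0, -1, 1, 1) → π⊥ ≈ (+1.4142, -1.0000); max(|x|,|y|,|x±y|/√2) = 1.7071 > 1 ⇒ ∉ W
candidate 9: n = (0, 1, -1, -1) → π⊥ ≈ (-1.4142, +1.0000); max(|x|,|y|,|x±y|/√2) = 1.7071 > 1 ⇒ ∉ W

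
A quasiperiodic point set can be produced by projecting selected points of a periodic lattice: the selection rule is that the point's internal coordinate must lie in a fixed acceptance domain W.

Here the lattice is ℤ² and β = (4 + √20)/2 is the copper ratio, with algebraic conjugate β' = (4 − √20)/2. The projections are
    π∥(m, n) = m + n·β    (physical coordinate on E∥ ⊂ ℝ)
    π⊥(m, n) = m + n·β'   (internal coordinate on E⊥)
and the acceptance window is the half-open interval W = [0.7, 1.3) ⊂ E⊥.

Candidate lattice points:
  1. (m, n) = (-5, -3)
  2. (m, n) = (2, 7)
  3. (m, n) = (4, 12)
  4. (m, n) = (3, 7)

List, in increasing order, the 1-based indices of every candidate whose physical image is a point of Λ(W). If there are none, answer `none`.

3

β' = (4−√20)/2 ≈ -0.23607.
candidate 1: (m,n)=(-5,-3) → π∥ = -5-3·β ≈ -17.70820, π⊥ = -5-3·β' ≈ -4.29180 ∉ [0.7, 1.3) ⇒ out
candidate 2: (m,n)=(2,7) → π∥ = 2+7·β ≈ 31.65248, π⊥ = 2+7·β' ≈ 0.34752 ∉ [0.7, 1.3) ⇒ out
candidate 3: (m,n)=(4,12) → π∥ = 4+12·β ≈ 54.83282, π⊥ = 4+12·β' ≈ 1.16718 ∈ [0.7, 1.3) ⇒ IN Λ
candidate 4: (m,n)=(3,7) → π∥ = 3+7·β ≈ 32.65248, π⊥ = 3+7·β' ≈ 1.34752 ∉ [0.7, 1.3) ⇒ out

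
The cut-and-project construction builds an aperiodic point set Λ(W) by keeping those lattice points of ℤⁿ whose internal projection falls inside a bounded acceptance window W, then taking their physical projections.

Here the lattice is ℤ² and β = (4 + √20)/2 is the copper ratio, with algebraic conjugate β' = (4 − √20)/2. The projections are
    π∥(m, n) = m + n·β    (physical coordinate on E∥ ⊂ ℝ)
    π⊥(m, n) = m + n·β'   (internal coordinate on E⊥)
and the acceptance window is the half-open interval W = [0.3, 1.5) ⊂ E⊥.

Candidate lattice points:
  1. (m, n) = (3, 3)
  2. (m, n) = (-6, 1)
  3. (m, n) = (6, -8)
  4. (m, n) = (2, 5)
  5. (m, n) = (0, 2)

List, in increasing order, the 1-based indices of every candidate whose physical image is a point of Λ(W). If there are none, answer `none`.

Numerically β ≈ 4.2361 and β' = −1/β ≈ -0.2361.
#1 (3,3): internal coord 3 + (3)·β' = +2.2918; +2.2918 ∉ [0.3, 1.5) → out
#2 (-6,1): internal coord -6 + (1)·β' = -6.2361; -6.2361 ∉ [0.3, 1.5) → out
#3 (6,-8): internal coord 6 + (-8)·β' = +7.8885; +7.8885 ∉ [0.3, 1.5) → out
#4 (2,5): internal coord 2 + (5)·β' = +0.8197; +0.8197 ∈ [0.3, 1.5) → IN Λ
#5 (0,2): internal coord 0 + (2)·β' = -0.4721; -0.4721 ∉ [0.3, 1.5) → out

4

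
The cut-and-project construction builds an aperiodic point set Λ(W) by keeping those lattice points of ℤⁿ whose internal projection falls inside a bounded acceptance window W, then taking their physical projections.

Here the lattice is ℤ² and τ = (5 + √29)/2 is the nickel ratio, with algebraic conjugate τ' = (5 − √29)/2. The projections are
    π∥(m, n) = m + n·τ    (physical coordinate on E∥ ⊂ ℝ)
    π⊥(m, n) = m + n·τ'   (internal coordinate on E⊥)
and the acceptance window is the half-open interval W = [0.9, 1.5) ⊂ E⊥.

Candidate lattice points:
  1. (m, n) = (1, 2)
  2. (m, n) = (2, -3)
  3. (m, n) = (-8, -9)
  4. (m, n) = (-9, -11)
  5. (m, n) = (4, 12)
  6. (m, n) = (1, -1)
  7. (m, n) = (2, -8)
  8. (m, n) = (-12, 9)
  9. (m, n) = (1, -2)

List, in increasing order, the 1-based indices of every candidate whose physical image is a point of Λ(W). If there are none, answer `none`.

6, 9

τ' = (5−√29)/2 ≈ -0.1926.
[1] lift (1,2): star map gives 0.6148; window check 0.9 ≤ 0.6148 < 1.5 is false → out
[2] lift (2,-3): star map gives 2.5777; window check 0.9 ≤ 2.5777 < 1.5 is false → out
[3] lift (-8,-9): star map gives -6.2668; window check 0.9 ≤ -6.2668 < 1.5 is false → out
[4] lift (-9,-11): star map gives -6.8816; window check 0.9 ≤ -6.8816 < 1.5 is false → out
[5] lift (4,12): star map gives 1.6890; window check 0.9 ≤ 1.6890 < 1.5 is false → out
[6] lift (1,-1): star map gives 1.1926; window check 0.9 ≤ 1.1926 < 1.5 is true → IN Λ
[7] lift (2,-8): star map gives 3.5407; window check 0.9 ≤ 3.5407 < 1.5 is false → out
[8] lift (-12,9): star map gives -13.7332; window check 0.9 ≤ -13.7332 < 1.5 is false → out
[9] lift (1,-2): star map gives 1.3852; window check 0.9 ≤ 1.3852 < 1.5 is true → IN Λ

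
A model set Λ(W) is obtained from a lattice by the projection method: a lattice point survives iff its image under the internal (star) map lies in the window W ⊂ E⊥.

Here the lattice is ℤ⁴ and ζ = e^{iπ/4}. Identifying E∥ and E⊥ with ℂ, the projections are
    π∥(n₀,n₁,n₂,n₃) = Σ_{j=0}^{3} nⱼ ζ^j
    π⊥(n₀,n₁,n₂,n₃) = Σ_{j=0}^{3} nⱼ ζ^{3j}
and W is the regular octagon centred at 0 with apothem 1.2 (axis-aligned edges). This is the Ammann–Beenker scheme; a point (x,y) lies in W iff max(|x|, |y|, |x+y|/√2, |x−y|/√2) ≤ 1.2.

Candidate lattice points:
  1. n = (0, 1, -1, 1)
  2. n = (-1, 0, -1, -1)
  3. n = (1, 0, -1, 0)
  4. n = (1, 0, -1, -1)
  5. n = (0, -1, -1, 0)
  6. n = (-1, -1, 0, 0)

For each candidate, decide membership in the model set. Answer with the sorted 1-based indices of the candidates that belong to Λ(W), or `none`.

4, 5, 6

π⊥(n) = n₀ + n₁ζ³ + n₂ζ⁶ + n₃ζ⁹ where ζ = e^{iπ/4}.
#1 (0, 1, -1, 1): internal (0.00000, 2.41421); octagon support 2.41421 vs apothem 1.2 → ∉ W
#2 (-1, 0, -1, -1): internal (-1.70711, 0.29289); octagon support 1.70711 vs apothem 1.2 → ∉ W
#3 (1, 0, -1, 0): internal (1.00000, 1.00000); octagon support 1.41421 vs apothem 1.2 → ∉ W
#4 (1, 0, -1, -1): internal (0.29289, 0.29289); octagon support 0.41421 vs apothem 1.2 → ∈ W
#5 (0, -1, -1, 0): internal (0.70711, 0.29289); octagon support 0.70711 vs apothem 1.2 → ∈ W
#6 (-1, -1, 0, 0): internal (-0.29289, -0.70711); octagon support 0.70711 vs apothem 1.2 → ∈ W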